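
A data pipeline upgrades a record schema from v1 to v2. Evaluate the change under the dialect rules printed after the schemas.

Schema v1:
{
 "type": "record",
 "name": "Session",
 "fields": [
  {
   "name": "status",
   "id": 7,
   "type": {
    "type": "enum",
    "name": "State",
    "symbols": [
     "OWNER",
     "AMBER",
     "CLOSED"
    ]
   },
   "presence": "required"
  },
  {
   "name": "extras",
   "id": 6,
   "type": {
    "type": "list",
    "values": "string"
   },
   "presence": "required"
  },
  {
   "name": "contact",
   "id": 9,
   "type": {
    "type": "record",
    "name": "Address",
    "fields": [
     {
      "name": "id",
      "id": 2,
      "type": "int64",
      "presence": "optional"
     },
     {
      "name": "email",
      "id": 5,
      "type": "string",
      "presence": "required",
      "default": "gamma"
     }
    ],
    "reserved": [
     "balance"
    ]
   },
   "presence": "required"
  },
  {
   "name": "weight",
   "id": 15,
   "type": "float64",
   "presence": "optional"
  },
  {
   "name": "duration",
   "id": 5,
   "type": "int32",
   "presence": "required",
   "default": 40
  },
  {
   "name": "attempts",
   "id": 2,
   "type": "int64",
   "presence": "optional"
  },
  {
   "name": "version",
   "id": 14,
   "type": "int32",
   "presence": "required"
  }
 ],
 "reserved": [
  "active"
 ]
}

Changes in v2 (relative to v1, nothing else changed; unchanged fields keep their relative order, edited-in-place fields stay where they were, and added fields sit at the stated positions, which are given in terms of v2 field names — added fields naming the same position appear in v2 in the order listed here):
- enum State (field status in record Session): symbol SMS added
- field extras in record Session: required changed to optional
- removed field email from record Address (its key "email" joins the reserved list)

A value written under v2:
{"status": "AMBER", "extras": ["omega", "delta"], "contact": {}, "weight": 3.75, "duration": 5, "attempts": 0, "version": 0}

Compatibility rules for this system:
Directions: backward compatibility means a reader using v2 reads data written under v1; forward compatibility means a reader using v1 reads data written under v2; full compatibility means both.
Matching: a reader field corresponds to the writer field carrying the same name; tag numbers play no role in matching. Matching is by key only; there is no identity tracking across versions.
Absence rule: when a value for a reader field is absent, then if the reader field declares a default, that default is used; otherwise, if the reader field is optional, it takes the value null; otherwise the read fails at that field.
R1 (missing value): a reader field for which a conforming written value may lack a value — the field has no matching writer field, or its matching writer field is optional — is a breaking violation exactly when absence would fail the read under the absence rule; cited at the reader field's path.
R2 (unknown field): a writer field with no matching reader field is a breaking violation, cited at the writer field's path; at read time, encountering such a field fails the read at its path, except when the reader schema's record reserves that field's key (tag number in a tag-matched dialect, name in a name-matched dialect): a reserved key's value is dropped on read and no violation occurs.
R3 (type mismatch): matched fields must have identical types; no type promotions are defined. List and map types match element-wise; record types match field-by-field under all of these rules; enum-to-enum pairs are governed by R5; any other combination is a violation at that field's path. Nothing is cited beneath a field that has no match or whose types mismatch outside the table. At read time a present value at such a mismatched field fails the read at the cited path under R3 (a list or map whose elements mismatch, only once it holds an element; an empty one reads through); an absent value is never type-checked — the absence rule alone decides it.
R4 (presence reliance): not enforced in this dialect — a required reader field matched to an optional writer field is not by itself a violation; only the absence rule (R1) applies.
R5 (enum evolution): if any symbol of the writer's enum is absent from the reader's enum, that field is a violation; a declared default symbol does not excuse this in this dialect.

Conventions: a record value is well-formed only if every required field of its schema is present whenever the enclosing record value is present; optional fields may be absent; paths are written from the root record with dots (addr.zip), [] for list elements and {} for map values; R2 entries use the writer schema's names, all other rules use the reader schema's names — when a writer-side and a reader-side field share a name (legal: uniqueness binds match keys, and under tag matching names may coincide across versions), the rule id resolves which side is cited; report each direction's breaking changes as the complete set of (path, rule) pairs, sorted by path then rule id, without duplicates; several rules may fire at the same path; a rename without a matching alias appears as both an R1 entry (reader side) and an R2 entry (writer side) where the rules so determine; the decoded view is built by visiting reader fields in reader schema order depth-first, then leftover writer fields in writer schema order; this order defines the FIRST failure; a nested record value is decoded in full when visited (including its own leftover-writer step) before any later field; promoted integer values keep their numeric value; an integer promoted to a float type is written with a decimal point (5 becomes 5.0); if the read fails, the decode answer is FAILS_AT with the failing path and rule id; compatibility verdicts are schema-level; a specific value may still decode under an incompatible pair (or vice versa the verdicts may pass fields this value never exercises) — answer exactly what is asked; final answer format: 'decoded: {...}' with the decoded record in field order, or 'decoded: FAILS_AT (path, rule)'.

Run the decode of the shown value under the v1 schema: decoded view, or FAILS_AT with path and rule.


decoded: {"status": "AMBER", "extras": ["omega", "delta"], "contact": {"id": null, "email": "gamma"}, "weight": 3.75, "duration": 5, "attempts": 0, "version": 0}

the writer's type comes first in each Session pair
decoding the Session value with the v1 reader:
  status := "AMBER"
  extras := ["omega", "delta"]
  contact.id := null (missing; optional => null)
  contact.email := "gamma" (missing; default applied)
  weight := 3.75
  duration := 5
  attempts := 0
  version := 0
  => decoded: {"status": "AMBER", "extras": ["omega", "delta"], "contact": {"id": null, "email": "gamma"}, "weight": 3.75, "duration": 5, "attempts": 0, "version": 0}
diffs on Session not affecting the asked answer:
  enum State (field status in record Session): symbol SMS added -> a verdict-level change on Session — the shown value reads the same
  field extras in record Session: required changed to optional -> a verdict-level change on Session — the shown value reads the same
  removed field email from record Address (its key "email" joins the reserved list) -> triggers nothing under the printed rules; the Session answer is the same either way


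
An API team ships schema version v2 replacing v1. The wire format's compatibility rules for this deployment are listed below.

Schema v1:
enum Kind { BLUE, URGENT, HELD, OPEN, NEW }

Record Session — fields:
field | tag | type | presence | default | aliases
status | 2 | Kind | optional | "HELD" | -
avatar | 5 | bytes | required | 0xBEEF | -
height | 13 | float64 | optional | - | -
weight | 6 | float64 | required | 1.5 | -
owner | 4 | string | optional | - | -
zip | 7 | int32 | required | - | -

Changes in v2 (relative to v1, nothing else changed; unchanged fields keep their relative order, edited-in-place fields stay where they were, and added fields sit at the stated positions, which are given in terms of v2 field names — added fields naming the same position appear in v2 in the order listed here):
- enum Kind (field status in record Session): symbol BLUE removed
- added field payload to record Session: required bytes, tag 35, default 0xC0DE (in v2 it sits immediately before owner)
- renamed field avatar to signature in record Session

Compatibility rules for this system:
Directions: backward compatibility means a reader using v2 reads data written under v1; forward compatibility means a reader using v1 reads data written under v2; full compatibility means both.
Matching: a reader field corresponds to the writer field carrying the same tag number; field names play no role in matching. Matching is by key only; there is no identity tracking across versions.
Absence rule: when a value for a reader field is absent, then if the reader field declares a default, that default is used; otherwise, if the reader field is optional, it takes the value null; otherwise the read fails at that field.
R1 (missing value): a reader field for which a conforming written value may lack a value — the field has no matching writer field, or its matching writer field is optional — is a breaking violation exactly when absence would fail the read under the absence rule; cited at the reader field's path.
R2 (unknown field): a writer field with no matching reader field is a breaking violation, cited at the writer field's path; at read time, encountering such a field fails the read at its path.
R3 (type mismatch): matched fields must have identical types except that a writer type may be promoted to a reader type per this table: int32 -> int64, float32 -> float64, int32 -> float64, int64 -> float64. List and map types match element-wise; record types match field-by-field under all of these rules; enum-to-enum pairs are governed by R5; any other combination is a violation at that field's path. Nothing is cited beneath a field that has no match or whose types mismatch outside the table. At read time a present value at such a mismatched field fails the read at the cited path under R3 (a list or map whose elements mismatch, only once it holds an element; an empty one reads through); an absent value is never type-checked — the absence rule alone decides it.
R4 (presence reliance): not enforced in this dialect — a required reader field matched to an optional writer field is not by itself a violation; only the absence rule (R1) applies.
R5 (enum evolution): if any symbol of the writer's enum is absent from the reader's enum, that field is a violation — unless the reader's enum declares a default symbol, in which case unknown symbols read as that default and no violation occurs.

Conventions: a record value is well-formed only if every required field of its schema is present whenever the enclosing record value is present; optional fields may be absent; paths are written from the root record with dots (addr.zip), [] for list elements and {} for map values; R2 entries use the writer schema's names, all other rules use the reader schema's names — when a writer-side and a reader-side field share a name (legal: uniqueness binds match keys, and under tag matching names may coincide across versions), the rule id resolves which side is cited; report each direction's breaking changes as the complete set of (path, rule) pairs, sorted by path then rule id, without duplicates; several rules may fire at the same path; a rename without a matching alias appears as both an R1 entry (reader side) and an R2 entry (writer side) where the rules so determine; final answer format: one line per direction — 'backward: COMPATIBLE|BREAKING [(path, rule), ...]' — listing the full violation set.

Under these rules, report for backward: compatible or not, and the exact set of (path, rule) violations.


backward: BREAKING [(status, R5)]

the writer's type comes first in each Session pair
backward analysis of Session with v2 as reader and v1 as writer:
  status <- status (Kind -> Kind, writer optional)
  signature <- avatar (bytes -> bytes, writer required)
  height <- height (float64 -> float64, writer optional)
  weight <- weight (float64 -> float64, writer required)
  payload has no writer counterpart
  owner <- owner (string -> string, writer optional)
  zip <- zip (int32 -> int32, writer required)
  violation R5 at status
  => backward verdict for Session: BREAKING, 1 violation(s)
the other Session changes do not affect what is asked:
  added field payload to record Session: required bytes, tag 35, default 0xC0DE (in v2 it sits immediately before owner) -> its effect on Session is confined to the forward direction, not asked
  renamed field avatar to signature in record Session -> no rule fires on it in Session's dialect; the asked verdict holds


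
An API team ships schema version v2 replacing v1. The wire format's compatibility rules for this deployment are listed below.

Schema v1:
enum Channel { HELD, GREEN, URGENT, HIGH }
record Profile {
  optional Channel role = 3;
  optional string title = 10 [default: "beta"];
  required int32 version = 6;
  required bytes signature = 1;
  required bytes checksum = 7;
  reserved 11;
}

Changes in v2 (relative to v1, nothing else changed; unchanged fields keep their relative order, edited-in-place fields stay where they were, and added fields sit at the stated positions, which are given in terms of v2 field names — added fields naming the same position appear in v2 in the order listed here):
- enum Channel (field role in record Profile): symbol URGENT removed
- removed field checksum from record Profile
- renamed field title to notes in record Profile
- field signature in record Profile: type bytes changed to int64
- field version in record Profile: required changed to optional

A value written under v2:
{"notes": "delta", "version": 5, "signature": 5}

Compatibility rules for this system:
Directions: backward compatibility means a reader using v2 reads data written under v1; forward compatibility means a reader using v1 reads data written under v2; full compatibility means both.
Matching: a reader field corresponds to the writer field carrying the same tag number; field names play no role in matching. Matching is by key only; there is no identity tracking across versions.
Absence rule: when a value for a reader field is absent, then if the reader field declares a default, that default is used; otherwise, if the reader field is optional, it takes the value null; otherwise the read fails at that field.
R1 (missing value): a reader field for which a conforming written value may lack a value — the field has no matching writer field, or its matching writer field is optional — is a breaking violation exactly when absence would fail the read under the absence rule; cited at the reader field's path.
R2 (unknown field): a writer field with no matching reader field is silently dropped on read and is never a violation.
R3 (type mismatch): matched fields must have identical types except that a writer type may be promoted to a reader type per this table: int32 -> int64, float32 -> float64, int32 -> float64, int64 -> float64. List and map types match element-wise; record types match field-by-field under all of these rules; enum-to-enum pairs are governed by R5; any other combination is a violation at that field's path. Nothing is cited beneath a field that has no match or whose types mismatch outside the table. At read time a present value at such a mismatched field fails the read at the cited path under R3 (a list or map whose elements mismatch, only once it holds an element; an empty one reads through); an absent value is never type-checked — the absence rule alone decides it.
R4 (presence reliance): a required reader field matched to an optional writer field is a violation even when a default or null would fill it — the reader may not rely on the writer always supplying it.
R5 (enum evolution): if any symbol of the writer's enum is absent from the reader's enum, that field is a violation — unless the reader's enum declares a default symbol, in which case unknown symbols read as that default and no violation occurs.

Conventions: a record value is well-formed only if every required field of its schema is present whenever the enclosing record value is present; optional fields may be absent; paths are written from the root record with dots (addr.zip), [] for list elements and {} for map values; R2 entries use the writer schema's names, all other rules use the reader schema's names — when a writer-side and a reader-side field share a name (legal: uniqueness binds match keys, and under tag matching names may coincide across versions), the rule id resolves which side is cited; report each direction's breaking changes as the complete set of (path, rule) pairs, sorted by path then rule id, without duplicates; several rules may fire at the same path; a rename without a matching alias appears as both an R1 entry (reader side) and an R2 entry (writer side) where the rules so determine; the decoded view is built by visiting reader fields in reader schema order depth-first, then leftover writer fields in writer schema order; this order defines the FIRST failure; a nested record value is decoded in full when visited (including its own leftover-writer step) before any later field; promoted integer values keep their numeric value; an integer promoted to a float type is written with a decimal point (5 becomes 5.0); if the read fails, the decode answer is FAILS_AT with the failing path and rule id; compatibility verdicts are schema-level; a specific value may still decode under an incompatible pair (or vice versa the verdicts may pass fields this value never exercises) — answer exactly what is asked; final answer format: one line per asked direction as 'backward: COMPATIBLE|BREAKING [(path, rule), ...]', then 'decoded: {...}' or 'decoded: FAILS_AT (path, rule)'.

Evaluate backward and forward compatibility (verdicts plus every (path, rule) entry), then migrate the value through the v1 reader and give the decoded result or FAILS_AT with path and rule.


each type pair in Profile: writer, then reader
backward pass over Profile, reader schema v2, writer schema v1:
  role: Channel -> Channel, writer optional; from role
  notes: string -> string, writer optional; from title
  version: int32 -> int32, writer required; from version
  signature: bytes -> int64, writer required; from signature
  writer checksum: unknown to reader
  violation R5 at role
  violation R3 at signature
  backward on Profile therefore BREAKING (2)
forward pass over Profile, reader schema v1, writer schema v2:
  role: Channel -> Channel, writer optional; from role
  title: string -> string, writer optional; from notes
  version: int32 -> int32, writer optional; from version
  signature: int64 -> bytes, writer required; from signature
  no writer field matches reader checksum
  violation R1 at checksum
  violation R3 at signature
  violation R1 at version
  violation R4 at version
  forward on Profile therefore BREAKING (4)
decode walk for Profile under reader schema v1:
  role := null (absent, optional -> null)
  title := "delta" (from writer notes)
  version := 5
  read fails at signature under R3
  => FAILS_AT (signature, R3)

backward: BREAKING [(role, R5), (signature, R3)]; forward: BREAKING [(checksum, R1), (signature, R3), (version, R1), (version, R4)]; decoded: FAILS_AT (signature, R3)


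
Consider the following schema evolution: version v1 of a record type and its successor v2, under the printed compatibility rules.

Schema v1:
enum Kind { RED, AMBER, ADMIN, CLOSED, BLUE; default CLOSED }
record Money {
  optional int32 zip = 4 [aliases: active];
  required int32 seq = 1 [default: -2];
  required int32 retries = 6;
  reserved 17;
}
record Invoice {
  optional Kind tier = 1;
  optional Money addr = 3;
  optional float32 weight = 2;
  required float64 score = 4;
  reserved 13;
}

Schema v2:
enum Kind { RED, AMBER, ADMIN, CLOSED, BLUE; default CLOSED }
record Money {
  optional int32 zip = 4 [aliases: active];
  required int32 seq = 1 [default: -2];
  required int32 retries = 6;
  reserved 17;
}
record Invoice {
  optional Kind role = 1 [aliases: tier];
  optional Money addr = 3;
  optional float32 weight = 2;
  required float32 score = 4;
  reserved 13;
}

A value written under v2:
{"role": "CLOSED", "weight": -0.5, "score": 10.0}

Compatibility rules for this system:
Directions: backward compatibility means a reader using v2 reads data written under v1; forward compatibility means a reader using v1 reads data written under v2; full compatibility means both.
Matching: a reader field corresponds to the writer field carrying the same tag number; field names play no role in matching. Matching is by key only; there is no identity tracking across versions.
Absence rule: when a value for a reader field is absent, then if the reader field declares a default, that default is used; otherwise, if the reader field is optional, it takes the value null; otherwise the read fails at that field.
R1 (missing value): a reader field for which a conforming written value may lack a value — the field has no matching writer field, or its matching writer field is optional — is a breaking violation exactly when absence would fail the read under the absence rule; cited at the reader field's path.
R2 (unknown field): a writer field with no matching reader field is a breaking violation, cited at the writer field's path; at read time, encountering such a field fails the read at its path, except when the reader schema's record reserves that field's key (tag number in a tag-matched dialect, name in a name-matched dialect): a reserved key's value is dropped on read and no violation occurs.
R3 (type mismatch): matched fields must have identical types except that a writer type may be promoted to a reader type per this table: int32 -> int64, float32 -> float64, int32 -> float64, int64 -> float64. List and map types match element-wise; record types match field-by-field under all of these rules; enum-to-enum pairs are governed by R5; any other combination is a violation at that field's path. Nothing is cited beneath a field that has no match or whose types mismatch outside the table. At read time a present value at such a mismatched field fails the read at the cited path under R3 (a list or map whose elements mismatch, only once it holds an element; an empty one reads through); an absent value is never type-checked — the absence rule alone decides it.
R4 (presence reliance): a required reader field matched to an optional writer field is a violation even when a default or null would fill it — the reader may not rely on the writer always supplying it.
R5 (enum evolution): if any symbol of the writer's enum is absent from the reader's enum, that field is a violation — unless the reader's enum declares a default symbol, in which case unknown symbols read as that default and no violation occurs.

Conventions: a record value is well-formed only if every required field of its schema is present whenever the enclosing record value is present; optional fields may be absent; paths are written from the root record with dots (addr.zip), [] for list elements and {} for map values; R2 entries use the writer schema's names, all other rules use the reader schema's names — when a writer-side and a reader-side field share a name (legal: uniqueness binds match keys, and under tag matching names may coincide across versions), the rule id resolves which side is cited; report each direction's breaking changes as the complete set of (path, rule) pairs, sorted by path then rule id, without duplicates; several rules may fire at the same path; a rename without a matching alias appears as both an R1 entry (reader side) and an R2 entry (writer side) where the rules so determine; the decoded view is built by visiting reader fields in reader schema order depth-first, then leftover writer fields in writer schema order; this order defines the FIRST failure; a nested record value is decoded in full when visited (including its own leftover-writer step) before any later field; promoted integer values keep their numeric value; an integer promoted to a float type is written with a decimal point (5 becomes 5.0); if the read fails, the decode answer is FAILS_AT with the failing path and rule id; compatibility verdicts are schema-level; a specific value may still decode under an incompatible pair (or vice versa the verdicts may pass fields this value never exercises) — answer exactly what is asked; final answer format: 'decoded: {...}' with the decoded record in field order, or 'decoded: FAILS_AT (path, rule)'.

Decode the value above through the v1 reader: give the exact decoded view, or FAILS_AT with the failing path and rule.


in Invoice below, arrows point writer -> reader
decoding the Invoice value with the v1 reader:
  tier := "CLOSED" (from writer role)
  addr := null (missing; optional => null)
  weight := -0.5
  score := 10.0 (float32 -> float64)
  => decoded: {"tier": "CLOSED", "addr": null, "weight": -0.5, "score": 10.0}
ruling out the remaining Invoice differences:
  renamed field tier to role in record Invoice (alias tier declared on the renamed field) -> inert under this dialect — no rule fires on Invoice and the result does not move
  field score in record Invoice: type float64 changed to float32 -> a verdict-level change on Invoice — the shown value reads the same

decoded: {"tier": "CLOSED", "addr": null, "weight": -0.5, "score": 10.0}


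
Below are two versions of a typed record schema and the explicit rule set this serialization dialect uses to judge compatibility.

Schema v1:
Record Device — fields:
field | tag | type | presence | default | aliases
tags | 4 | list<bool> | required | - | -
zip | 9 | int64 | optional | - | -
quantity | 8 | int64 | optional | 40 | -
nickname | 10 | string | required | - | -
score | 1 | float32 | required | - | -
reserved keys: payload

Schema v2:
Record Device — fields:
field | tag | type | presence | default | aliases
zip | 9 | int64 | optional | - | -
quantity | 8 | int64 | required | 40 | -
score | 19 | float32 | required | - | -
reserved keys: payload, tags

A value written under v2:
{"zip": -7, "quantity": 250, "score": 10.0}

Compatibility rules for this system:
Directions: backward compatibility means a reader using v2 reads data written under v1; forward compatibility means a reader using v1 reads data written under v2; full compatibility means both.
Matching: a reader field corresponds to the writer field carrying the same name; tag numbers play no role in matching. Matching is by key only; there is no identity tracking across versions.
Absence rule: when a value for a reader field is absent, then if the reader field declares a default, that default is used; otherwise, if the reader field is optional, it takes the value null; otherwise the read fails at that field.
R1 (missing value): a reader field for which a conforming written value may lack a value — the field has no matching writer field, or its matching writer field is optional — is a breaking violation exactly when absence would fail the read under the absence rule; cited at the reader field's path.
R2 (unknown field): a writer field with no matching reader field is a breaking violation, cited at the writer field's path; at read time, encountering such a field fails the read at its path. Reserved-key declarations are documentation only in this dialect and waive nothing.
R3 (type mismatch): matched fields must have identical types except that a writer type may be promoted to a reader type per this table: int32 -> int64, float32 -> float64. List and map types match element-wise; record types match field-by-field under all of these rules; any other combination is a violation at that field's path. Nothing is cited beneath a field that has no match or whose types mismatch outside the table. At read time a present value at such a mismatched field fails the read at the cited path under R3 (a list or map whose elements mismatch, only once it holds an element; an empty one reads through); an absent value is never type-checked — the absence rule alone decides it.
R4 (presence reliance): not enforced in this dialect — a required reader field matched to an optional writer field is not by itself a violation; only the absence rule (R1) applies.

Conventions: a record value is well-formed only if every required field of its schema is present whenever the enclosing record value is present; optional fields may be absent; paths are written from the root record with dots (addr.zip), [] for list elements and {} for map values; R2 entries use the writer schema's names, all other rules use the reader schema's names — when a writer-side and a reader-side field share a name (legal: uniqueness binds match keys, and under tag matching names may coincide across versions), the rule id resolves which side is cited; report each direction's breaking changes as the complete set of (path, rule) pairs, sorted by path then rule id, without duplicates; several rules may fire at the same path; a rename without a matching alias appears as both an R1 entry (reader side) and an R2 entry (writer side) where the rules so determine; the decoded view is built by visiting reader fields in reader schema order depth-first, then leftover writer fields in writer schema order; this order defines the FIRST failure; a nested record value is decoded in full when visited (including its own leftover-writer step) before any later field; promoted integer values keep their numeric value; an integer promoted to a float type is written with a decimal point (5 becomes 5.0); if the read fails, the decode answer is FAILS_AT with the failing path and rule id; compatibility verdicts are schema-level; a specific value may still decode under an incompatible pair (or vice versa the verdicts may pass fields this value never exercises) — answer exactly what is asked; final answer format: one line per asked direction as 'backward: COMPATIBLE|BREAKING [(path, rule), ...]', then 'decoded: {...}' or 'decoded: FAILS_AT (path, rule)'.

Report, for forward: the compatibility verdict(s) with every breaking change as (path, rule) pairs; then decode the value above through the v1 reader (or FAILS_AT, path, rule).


forward: BREAKING [(nickname, R1), (tags, R1)]; decoded: FAILS_AT (tags, R1)

the writer's type comes first in each Device pair
forward for Device (reader v1, writer v2):
  tags: no writer match
  int64 -> int64, writer optional: zip aligns to zip
  int64 -> int64, writer required: quantity aligns to quantity
  nickname: no writer match
  float32 -> float32, writer required: score aligns to score
  violation R1 at nickname
  violation R1 at tags
  => forward: BREAKING (2)
decode (reader v1):
  read fails at tags under R1 (no fill)
  => FAILS_AT (tags, R1)
checking off the Device differences that do not matter here:
  field quantity in record Device: optional changed to required -> inert for the asked Device verdict: nothing fires
  field score in record Device: tag 1 changed to 19 -> inert for the asked Device verdict: nothing fires


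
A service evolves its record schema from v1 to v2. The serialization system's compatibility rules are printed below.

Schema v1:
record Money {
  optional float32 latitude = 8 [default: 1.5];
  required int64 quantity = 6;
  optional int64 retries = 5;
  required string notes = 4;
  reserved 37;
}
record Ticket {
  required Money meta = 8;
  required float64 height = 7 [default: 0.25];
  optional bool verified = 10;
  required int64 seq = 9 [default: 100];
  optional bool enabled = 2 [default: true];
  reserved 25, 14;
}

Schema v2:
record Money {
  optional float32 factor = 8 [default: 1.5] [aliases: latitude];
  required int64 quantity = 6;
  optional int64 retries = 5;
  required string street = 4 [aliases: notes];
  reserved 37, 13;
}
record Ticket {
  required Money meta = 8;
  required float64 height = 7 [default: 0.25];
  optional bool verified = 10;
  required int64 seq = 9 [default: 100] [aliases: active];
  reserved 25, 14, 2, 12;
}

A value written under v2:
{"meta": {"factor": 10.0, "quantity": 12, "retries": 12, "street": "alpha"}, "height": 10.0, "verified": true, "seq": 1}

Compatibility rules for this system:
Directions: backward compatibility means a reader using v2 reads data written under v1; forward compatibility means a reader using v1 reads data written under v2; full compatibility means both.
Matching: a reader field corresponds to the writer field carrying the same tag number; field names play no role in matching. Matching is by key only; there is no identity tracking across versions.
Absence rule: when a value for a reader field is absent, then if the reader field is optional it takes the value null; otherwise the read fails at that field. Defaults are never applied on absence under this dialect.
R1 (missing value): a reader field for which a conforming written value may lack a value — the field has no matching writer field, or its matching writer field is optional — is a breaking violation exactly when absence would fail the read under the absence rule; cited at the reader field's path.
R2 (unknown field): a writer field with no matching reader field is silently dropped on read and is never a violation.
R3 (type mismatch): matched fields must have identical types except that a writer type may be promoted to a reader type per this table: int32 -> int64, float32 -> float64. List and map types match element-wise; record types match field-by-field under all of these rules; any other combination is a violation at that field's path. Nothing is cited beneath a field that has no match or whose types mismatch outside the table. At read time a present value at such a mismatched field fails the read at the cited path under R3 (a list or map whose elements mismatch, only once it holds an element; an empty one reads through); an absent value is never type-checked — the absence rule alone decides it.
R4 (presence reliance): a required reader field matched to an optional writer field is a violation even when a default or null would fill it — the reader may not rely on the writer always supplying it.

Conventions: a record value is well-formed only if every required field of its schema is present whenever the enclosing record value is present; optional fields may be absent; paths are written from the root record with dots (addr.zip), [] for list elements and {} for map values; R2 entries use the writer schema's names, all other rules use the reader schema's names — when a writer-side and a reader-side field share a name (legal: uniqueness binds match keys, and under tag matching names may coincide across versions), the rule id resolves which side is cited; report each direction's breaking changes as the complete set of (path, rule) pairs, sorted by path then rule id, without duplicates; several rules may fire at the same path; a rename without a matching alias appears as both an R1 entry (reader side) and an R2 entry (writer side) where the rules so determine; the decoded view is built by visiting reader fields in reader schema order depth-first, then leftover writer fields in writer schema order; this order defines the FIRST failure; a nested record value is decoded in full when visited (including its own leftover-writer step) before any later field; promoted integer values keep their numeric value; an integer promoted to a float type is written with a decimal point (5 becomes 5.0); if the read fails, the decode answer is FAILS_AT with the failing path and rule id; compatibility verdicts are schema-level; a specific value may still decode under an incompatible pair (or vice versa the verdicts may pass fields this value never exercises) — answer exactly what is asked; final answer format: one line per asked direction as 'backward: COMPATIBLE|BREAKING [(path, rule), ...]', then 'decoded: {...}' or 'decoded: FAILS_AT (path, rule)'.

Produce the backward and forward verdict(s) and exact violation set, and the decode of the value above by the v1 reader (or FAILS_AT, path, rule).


arrows below run writer -> reader for Ticket
backward for Ticket (reader v2, writer v1):
  writer required, Money -> Money: reader meta maps from writer meta
  writer required, float64 -> float64: reader height maps from writer height
  writer optional, bool -> bool: reader verified maps from writer verified
  writer required, int64 -> int64: reader seq maps from writer seq
  writer enabled: unknown to reader
  writer optional, float32 -> float32: reader meta.factor maps from writer meta.latitude
  writer required, int64 -> int64: reader meta.quantity maps from writer meta.quantity
  writer optional, int64 -> int64: reader meta.retries maps from writer meta.retries
  writer required, string -> string: reader meta.street maps from writer meta.notes
  => no violations; backward on Ticket: COMPATIBLE
forward for Ticket (reader v1, writer v2):
  writer required, Money -> Money: reader meta maps from writer meta
  writer required, float64 -> float64: reader height maps from writer height
  writer optional, bool -> bool: reader verified maps from writer verified
  writer required, int64 -> int64: reader seq maps from writer seq
  enabled: no writer-side match
  writer optional, float32 -> float32: reader meta.latitude maps from writer meta.factor
  writer required, int64 -> int64: reader meta.quantity maps from writer meta.quantity
  writer optional, int64 -> int64: reader meta.retries maps from writer meta.retries
  writer required, string -> string: reader meta.notes maps from writer meta.street
  => no violations; forward on Ticket: COMPATIBLE
decode (reader v1):
  meta.latitude := 10.0 (from writer factor)
  meta.quantity := 12
  meta.retries := 12
  meta.notes := "alpha" (from writer street)
  height := 10.0
  verified := true
  seq := 1
  enabled := null (not supplied -> null)
  => decoded: {"meta": {"latitude": 10.0, "quantity": 12, "retries": 12, "notes": "alpha"}, "height": 10.0, "verified": true, "seq": 1, "enabled": null}

backward: COMPATIBLE []; forward: COMPATIBLE []; decoded: {"meta": {"latitude": 10.0, "quantity": 12, "retries": 12, "notes": "alpha"}, "height": 10.0, "verified": true, "seq": 1, "enabled": null}


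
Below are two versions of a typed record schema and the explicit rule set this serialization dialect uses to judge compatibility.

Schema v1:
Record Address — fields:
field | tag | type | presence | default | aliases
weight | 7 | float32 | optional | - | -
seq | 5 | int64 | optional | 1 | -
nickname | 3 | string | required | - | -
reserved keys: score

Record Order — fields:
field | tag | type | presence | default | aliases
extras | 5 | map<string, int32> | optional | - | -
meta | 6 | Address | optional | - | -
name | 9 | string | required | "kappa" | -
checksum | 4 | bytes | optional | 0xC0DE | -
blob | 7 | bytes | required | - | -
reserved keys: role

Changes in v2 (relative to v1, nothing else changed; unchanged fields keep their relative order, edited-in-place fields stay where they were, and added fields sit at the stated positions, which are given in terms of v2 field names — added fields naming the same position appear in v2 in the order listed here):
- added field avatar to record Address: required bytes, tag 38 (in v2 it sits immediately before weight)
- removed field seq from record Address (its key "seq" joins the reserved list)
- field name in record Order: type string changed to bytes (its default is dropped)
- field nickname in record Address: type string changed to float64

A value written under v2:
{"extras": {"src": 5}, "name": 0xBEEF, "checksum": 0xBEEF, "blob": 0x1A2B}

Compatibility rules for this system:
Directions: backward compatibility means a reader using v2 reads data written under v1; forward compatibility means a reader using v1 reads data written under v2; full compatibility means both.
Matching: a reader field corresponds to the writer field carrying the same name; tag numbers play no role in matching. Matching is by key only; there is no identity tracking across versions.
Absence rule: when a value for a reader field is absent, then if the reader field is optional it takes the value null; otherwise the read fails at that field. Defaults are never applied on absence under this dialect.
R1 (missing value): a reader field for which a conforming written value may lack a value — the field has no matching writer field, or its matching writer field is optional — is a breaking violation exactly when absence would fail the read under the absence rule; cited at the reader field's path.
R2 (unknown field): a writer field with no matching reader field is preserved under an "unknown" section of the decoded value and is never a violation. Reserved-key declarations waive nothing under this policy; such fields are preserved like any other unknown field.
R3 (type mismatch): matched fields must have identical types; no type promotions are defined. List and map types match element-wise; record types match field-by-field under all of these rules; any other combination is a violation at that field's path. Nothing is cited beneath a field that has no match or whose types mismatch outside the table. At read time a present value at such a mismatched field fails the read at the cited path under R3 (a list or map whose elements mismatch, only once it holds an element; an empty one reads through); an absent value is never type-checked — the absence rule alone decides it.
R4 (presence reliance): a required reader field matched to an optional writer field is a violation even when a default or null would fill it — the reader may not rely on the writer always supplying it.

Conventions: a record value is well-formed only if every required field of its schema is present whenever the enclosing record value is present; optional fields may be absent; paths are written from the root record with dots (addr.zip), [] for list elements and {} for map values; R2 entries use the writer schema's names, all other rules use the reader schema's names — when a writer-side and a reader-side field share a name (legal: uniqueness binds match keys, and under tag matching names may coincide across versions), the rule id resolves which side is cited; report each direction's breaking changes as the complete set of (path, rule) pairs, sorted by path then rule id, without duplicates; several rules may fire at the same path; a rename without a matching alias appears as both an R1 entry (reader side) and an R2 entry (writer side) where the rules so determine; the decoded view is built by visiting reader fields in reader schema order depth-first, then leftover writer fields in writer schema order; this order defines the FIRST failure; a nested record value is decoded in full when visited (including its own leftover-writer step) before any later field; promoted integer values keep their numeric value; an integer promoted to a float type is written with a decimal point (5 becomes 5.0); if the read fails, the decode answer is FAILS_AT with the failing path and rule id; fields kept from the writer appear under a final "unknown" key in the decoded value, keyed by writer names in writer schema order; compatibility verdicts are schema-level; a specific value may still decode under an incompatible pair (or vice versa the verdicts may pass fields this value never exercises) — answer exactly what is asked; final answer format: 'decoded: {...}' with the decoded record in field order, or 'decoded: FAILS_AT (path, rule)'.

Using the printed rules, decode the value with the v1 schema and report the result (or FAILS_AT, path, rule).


in Order below, arrows point writer -> reader
decoding the Order value with the v1 reader:
  extras := {"src": 5}
  meta := null (not supplied -> null)
  read fails at name under R3
  => FAILS_AT (name, R3)
checking off the Order differences that do not matter here:
  added field avatar to record Address: required bytes, tag 38 (in v2 it sits immediately before weight) -> shifts the Order verdicts, not this decode
  removed field seq from record Address (its key "seq" joins the reserved list) -> inert under this dialect — no rule fires on Order and the result does not move
  field nickname in record Address: type string changed to float64 -> shifts the Order verdicts, not this decode

decoded: FAILS_AT (name, R3)
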